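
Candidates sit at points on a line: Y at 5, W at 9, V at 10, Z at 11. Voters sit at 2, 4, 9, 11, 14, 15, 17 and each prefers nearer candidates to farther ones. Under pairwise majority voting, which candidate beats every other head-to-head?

Z

With single-peaked preferences on a line, the Condorcet winner is the candidate closest to the median voter.
The median voter (position 11) is closest to Z at 11.
Check: Z vs Y — voters closer to Z: 5 of 7.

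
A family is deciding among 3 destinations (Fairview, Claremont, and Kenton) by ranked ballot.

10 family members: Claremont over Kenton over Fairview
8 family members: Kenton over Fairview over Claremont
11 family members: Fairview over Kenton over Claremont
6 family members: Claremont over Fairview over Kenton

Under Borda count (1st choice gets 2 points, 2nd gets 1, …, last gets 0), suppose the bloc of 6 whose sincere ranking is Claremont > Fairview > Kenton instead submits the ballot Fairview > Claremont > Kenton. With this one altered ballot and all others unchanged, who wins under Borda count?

Borda totals with the altered ballot: Fairview 42, Claremont 26, Kenton 37.
The switch changes the winner from Kenton to Fairview.

Fairview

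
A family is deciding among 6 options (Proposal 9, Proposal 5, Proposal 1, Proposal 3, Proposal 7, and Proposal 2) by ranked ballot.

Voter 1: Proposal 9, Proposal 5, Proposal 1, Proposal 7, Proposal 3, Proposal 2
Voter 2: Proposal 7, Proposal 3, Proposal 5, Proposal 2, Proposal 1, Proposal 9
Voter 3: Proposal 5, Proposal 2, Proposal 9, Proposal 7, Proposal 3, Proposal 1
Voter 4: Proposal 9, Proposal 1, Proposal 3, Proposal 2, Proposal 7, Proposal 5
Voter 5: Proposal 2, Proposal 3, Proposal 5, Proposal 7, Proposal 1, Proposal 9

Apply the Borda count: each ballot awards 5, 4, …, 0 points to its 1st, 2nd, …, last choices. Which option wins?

Borda scores:
  Proposal 9: 5 + 0 + 3 + 5 + 0 = 13
  Proposal 5: 4 + 3 + 5 + 0 + 3 = 15
  Proposal 1: 3 + 1 + 0 + 4 + 1 = 9
  Proposal 3: 1 + 4 + 1 + 3 + 4 = 13
  Proposal 7: 2 + 5 + 2 + 1 + 2 = 12
  Proposal 2: 0 + 2 + 4 + 2 + 5 = 13
Proposal 5 has the highest total.

Proposal 5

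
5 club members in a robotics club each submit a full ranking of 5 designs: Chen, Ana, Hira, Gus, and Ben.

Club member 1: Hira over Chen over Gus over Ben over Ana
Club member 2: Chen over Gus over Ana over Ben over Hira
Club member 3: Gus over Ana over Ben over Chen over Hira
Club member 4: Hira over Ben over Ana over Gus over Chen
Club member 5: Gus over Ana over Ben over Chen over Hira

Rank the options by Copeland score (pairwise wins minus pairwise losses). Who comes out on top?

Gus

Pairwise results:
  Chen vs Ana: Ana wins 3–2.
  Chen vs Hira: Chen wins 3–2.
  Chen vs Gus: Gus wins 3–2.
  Chen vs Ben: Ben wins 3–2.
  Ana vs Hira: Ana wins 3–2.
  Ana vs Gus: Gus wins 4–1.
  Ana vs Ben: Ana wins 3–2.
  Hira vs Gus: Gus wins 3–2.
  Hira vs Ben: Ben wins 3–2.
  Gus vs Ben: Gus wins 4–1.
Copeland scores (wins − losses):
  Chen: 1 − 3 = -2
  Ana: 3 − 1 = 2
  Hira: 0 − 4 = -4
  Gus: 4 − 0 = 4
  Ben: 2 − 2 = 0
Gus has the best Copeland score.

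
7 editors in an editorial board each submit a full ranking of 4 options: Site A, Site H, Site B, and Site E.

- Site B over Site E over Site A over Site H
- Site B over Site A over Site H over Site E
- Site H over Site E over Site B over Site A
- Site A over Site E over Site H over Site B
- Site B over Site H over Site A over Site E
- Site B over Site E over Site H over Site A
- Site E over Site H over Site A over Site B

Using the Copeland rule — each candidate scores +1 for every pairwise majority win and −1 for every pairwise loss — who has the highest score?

Pairwise results:
  Site A vs Site H: Site H wins 4–3.
  Site A vs Site B: Site B wins 5–2.
  Site A vs Site E: Site E wins 4–3.
  Site H vs Site B: Site B wins 4–3.
  Site H vs Site E: Site E wins 4–3.
  Site B vs Site E: Site B wins 4–3.
Copeland scores (wins − losses):
  Site A: 0 − 3 = -3
  Site H: 1 − 2 = -1
  Site B: 3 − 0 = 3
  Site E: 2 − 1 = 1
Site B has the best Copeland score.

Site B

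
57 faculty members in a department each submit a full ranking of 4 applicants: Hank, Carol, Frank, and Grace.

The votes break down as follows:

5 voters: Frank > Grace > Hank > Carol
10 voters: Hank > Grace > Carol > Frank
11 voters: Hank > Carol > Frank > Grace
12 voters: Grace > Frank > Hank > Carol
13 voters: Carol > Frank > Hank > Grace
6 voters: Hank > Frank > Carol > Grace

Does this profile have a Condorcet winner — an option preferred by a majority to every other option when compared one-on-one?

No

Head-to-head results (57 voters total):
Hank vs Carol: Hank wins 44–13.
Hank vs Frank: Frank wins 30–27.
Hank vs Grace: Hank wins 40–17.
Carol vs Frank: Carol wins 34–23.
Carol vs Grace: Carol wins 30–27.
Frank vs Grace: Frank wins 35–22.
No candidate beats all others: Hank beats Carol beats Frank beats Hank, a majority cycle.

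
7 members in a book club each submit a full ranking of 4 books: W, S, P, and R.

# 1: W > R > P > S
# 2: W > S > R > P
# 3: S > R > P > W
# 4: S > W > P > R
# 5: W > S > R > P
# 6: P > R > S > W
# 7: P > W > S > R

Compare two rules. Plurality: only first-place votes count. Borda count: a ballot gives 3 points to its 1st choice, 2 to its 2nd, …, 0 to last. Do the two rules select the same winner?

Plurality first-place counts: W 3, S 2, P 2, R 0 → W.
Borda totals: W 13, S 12, P 9, R 8 → W.
The two rules agree on W.

Yes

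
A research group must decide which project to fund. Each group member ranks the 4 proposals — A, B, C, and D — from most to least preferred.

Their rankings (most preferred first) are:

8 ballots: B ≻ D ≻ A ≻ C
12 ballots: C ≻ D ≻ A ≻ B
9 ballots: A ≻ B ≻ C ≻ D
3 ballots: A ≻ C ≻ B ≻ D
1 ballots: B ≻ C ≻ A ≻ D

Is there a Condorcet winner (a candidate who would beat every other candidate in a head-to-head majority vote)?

No

Head-to-head results (33 voters total):
A vs B: A wins 24–9.
A vs C: A wins 20–13.
A vs D: D wins 20–13.
B vs C: B wins 18–15.
B vs D: B wins 21–12.
C vs D: C wins 25–8.
No candidate beats all others: A beats B beats D beats A, a majority cycle.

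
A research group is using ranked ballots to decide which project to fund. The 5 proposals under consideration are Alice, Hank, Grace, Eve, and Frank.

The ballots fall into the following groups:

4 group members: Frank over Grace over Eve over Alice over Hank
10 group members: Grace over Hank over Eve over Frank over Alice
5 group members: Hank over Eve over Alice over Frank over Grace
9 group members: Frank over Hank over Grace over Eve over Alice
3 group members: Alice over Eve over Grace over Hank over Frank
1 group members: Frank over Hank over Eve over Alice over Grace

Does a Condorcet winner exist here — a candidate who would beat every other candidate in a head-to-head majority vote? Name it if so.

Head-to-head results (32 voters total):
Alice vs Hank: Hank wins 25–7.
Alice vs Grace: Grace wins 23–9.
Alice vs Eve: Eve wins 29–3.
Alice vs Frank: Frank wins 24–8.
Hank vs Grace: Grace wins 17–15.
Hank vs Eve: Hank wins 25–7.
Hank vs Frank: Hank wins 18–14.
Grace vs Eve: Grace wins 23–9.
Grace vs Frank: Frank wins 19–13.
Eve vs Frank: Eve wins 18–14.
No candidate beats all others: Hank beats Frank beats Grace beats Hank, a majority cycle.

None — there is no Condorcet winner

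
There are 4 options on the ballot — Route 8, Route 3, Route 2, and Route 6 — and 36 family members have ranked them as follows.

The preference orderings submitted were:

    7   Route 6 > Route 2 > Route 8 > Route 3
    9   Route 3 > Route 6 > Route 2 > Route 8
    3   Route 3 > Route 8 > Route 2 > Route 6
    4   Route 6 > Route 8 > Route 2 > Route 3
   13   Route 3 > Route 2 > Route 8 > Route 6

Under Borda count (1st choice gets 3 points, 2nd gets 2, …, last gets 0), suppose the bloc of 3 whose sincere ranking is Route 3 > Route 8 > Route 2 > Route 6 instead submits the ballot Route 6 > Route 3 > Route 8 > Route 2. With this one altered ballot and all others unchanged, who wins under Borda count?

Borda totals with the altered ballot: Route 8 31, Route 3 72, Route 2 53, Route 6 60.
The winner is unchanged: still Route 3.

Route 3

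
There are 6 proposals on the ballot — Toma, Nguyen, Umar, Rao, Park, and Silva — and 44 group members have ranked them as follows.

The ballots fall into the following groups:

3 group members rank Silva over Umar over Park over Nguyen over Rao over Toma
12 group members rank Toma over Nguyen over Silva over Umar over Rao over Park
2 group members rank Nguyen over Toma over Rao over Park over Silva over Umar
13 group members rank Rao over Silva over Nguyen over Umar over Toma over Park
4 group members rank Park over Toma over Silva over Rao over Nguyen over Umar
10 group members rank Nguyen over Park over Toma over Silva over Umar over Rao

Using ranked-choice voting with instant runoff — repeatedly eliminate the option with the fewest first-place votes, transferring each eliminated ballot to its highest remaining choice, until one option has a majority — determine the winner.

Round 1: Rao 13, Toma 12, Nguyen 12, Park 4, Silva 3, Umar 0. Umar has the fewest and is eliminated.
Round 2: Rao 13, Toma 12, Nguyen 12, Park 4, Silva 3. Silva has the fewest and is eliminated.
Round 3: Rao 13, Toma 12, Nguyen 12, Park 7. Park has the fewest and is eliminated.
Round 4: Toma 16, Nguyen 15, Rao 13. Rao has the fewest and is eliminated.
Round 5: Nguyen 28, Toma 16. Nguyen has a majority.

Nguyen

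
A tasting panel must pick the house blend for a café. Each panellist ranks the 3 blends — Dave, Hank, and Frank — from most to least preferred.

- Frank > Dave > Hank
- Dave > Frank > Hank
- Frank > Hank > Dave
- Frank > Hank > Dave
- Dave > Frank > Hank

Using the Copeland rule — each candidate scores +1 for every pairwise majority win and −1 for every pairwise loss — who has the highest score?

Pairwise results:
  Dave vs Hank: Dave wins 3–2.
  Dave vs Frank: Frank wins 3–2.
  Hank vs Frank: Frank wins 5–0.
Copeland scores (wins − losses):
  Dave: 1 − 1 = 0
  Hank: 0 − 2 = -2
  Frank: 2 − 0 = 2
Frank has the best Copeland score.

Frank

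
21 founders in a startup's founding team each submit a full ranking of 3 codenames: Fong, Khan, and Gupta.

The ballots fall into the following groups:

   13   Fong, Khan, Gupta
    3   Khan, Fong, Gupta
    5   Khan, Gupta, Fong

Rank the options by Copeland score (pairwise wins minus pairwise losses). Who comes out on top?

Fong

Pairwise results:
  Fong vs Khan: Fong wins 13–8.
  Fong vs Gupta: Fong wins 16–5.
  Khan vs Gupta: Khan wins 21–0.
Copeland scores (wins − losses):
  Fong: 2 − 0 = 2
  Khan: 1 − 1 = 0
  Gupta: 0 − 2 = -2
Fong has the best Copeland score.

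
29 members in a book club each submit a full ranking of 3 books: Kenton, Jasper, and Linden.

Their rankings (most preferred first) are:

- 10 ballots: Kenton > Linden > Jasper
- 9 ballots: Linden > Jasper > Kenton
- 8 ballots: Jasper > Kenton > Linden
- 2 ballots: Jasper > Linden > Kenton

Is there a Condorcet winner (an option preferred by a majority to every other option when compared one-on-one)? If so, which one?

None — there is no Condorcet winner

Head-to-head results (29 voters total):
Kenton vs Jasper: Jasper wins 19–10.
Kenton vs Linden: Kenton wins 18–11.
Jasper vs Linden: Linden wins 19–10.
No candidate beats all others: Kenton beats Linden beats Jasper beats Kenton, a majority cycle.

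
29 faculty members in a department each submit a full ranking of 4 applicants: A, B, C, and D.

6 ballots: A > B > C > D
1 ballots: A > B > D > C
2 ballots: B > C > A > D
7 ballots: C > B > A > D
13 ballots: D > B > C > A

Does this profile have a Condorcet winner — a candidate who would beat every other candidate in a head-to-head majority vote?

Yes

Head-to-head results (29 voters total):
A vs B: B wins 22–7.
A vs C: C wins 22–7.
A vs D: A wins 16–13.
B vs C: B wins 22–7.
B vs D: B wins 16–13.
C vs D: C wins 15–14.
B beats each rival — A (22–7), C (22–7), D (16–13) — so B is the Condorcet winner.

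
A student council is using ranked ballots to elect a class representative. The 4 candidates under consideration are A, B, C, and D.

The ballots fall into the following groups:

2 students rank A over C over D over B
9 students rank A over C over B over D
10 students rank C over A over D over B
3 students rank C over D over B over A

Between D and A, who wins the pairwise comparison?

Ballots ranking D above A: 3.
Ballots ranking A above D: 2+9+10 = 21.
A wins the head-to-head, 21–3.

A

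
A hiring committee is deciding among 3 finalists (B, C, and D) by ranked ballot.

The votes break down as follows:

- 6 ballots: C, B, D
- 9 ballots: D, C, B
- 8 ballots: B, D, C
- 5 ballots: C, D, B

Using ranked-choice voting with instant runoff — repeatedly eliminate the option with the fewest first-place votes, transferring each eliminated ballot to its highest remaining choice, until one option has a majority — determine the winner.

D

Round 1: C 11, D 9, B 8. B has the fewest and is eliminated.
Round 2: D 17, C 11. D has a majority.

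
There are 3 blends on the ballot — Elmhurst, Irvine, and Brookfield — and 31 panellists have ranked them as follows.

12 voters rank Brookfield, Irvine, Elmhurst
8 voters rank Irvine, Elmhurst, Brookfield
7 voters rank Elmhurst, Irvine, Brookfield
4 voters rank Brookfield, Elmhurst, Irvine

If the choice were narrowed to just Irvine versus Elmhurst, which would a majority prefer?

Irvine

Ballots ranking Irvine above Elmhurst: 12+8 = 20.
Ballots ranking Elmhurst above Irvine: 7+4 = 11.
Irvine wins the head-to-head, 20–11.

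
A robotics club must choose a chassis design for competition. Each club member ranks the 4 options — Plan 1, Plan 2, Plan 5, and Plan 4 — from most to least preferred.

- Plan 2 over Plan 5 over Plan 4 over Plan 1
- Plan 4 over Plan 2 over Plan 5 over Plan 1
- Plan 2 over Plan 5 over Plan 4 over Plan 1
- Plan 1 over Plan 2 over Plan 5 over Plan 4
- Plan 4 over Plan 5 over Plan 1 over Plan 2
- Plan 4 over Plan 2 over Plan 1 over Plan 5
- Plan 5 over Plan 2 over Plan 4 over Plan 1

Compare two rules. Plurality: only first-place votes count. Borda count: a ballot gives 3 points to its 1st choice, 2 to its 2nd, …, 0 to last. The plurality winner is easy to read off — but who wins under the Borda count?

Plurality first-place counts: Plan 1 1, Plan 2 2, Plan 5 1, Plan 4 3 → Plan 4.
Borda totals: Plan 1 5, Plan 2 14, Plan 5 11, Plan 4 12 → Plan 2.

Plan 2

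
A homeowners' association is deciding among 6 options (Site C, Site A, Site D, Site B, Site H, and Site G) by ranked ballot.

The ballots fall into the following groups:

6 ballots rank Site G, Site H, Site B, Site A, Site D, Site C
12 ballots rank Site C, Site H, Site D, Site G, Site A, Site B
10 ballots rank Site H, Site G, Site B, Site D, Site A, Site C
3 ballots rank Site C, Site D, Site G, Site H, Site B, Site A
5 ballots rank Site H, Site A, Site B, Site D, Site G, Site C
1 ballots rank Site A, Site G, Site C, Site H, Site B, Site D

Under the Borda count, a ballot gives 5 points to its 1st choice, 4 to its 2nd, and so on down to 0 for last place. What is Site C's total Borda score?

Borda scores:
  Site C: 6·0 + 12·5 + 10·0 + 3·5 + 5·0 + 3 = 78
  Site A: 6·2 + 12·1 + 10·1 + 3·0 + 5·4 + 5 = 59
  Site D: 6·1 + 12·3 + 10·2 + 3·4 + 5·2 + 0 = 84
  Site B: 6·3 + 12·0 + 10·3 + 3·1 + 5·3 + 1 = 67
  Site H: 6·4 + 12·4 + 10·5 + 3·2 + 5·5 + 2 = 155
  Site G: 6·5 + 12·2 + 10·4 + 3·3 + 5·1 + 4 = 112

78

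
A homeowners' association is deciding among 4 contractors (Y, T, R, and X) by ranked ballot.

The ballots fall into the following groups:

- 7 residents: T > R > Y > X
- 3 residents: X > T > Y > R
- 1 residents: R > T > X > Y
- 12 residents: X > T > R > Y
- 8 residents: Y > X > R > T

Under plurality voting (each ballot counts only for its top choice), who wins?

First-place vote totals:
  Y: 8
  T: 7
  R: 1
  X: 15
X has the most first-place votes.

X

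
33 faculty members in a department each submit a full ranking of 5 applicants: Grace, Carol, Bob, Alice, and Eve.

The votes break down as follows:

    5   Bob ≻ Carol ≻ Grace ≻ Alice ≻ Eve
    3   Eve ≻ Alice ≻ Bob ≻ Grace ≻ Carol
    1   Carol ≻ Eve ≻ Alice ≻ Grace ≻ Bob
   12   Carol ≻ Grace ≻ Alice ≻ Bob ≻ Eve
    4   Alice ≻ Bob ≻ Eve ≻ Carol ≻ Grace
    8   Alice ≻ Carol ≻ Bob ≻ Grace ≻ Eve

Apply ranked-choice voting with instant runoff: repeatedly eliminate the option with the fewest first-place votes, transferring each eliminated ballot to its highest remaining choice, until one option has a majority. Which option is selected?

Round 1: Carol 13, Alice 12, Bob 5, Eve 3, Grace 0. Grace has the fewest and is eliminated.
Round 2: Carol 13, Alice 12, Bob 5, Eve 3. Eve has the fewest and is eliminated.
Round 3: Alice 15, Carol 13, Bob 5. Bob has the fewest and is eliminated.
Round 4: Carol 18, Alice 15. Carol has a majority.

Carol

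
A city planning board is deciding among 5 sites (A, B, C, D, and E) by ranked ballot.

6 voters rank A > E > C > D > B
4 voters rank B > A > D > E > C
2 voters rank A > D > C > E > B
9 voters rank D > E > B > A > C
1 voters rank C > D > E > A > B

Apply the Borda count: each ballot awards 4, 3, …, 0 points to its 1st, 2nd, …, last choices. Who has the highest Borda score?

Borda scores:
  A: 6·4 + 4·3 + 2·4 + 9·1 + 1 = 54
  B: 6·0 + 4·4 + 2·0 + 9·2 + 0 = 34
  C: 6·2 + 4·0 + 2·2 + 9·0 + 4 = 20
  D: 6·1 + 4·2 + 2·3 + 9·4 + 3 = 59
  E: 6·3 + 4·1 + 2·1 + 9·3 + 2 = 53
D has the highest total.

D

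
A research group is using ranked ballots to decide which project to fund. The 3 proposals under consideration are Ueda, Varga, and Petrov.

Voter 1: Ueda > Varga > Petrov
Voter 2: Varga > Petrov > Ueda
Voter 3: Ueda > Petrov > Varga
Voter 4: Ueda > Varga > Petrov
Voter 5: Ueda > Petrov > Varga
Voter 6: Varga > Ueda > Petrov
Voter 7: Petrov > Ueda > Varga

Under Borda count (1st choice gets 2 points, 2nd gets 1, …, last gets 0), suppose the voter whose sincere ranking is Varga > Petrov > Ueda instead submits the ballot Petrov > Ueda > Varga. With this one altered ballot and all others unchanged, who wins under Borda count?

Ueda

Borda totals with the altered ballot: Ueda 11, Varga 4, Petrov 6.
The winner is unchanged: still Ueda.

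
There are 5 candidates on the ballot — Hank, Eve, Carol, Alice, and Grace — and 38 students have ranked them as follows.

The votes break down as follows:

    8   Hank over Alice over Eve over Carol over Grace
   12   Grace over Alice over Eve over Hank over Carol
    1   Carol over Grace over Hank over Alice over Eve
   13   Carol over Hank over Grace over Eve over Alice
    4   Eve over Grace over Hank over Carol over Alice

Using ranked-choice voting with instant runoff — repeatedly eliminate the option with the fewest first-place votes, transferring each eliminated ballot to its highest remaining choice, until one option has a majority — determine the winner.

Carol

Round 1: Carol 14, Grace 12, Hank 8, Eve 4, Alice 0. Alice has the fewest and is eliminated.
Round 2: Carol 14, Grace 12, Hank 8, Eve 4. Eve has the fewest and is eliminated.
Round 3: Grace 16, Carol 14, Hank 8. Hank has the fewest and is eliminated.
Round 4: Carol 22, Grace 16. Carol has a majority.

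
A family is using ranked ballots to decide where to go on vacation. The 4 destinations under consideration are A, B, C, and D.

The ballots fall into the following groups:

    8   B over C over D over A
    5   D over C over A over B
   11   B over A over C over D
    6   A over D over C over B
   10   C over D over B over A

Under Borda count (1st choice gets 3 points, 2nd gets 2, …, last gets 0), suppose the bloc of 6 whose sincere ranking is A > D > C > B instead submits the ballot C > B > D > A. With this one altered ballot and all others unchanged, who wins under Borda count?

Borda totals with the altered ballot: A 27, B 79, C 85, D 49.
The winner is unchanged: still C.

C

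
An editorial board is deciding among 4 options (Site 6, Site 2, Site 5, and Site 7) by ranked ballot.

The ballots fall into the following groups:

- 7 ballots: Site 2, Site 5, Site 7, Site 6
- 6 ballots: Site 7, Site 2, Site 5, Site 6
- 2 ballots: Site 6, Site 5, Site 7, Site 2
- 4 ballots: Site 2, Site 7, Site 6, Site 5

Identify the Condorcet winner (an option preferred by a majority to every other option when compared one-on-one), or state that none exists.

Head-to-head results (19 voters total):
Site 6 vs Site 2: Site 2 wins 17–2.
Site 6 vs Site 5: Site 5 wins 13–6.
Site 6 vs Site 7: Site 7 wins 17–2.
Site 2 vs Site 5: Site 2 wins 17–2.
Site 2 vs Site 7: Site 2 wins 11–8.
Site 5 vs Site 7: Site 7 wins 10–9.
Site 2 beats each rival — Site 6 (17–2), Site 5 (17–2), Site 7 (11–8) — so Site 2 is the Condorcet winner.

Site 2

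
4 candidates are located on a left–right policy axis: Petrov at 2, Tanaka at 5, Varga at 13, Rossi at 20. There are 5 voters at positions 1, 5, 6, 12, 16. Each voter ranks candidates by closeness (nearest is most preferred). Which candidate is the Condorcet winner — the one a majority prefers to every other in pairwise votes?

Tanaka

With single-peaked preferences on a line, the Condorcet winner is the candidate closest to the median voter.
The median voter (position 6) is closest to Tanaka at 5.
Check: Tanaka vs Rossi — voters closer to Tanaka: 4 of 5.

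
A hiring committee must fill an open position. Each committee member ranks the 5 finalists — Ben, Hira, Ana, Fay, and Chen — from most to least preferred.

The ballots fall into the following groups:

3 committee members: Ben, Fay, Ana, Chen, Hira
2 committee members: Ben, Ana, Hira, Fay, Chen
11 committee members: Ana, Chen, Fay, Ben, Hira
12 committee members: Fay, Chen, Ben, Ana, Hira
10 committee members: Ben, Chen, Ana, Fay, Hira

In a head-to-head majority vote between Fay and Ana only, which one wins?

Ana

Ballots ranking Fay above Ana: 3+12 = 15.
Ballots ranking Ana above Fay: 2+11+10 = 23.
Ana wins the head-to-head, 23–15.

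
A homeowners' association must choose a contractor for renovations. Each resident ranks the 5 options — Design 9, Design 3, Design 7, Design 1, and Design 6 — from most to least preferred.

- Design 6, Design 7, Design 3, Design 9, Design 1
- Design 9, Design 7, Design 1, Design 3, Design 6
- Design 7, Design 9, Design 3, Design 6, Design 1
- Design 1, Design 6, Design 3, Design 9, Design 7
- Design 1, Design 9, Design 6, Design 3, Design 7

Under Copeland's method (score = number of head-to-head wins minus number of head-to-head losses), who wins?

Design 9

Pairwise results:
  Design 9 vs Design 3: Design 9 wins 3–2.
  Design 9 vs Design 7: Design 9 wins 3–2.
  Design 9 vs Design 1: Design 9 wins 3–2.
  Design 9 vs Design 6: Design 9 wins 3–2.
  Design 3 vs Design 7: Design 7 wins 3–2.
  Design 3 vs Design 1: Design 1 wins 3–2.
  Design 3 vs Design 6: Design 6 wins 3–2.
  Design 7 vs Design 1: Design 7 wins 3–2.
  Design 7 vs Design 6: Design 6 wins 3–2.
  Design 1 vs Design 6: Design 1 wins 3–2.
Copeland scores (wins − losses):
  Design 9: 4 − 0 = 4
  Design 3: 0 − 4 = -4
  Design 7: 2 − 2 = 0
  Design 1: 2 − 2 = 0
  Design 6: 2 − 2 = 0
Design 9 has the best Copeland score.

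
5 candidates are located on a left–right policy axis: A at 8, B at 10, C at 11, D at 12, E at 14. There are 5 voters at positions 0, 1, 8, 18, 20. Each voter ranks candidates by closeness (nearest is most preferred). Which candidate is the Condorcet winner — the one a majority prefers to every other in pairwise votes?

A

With single-peaked preferences on a line, the Condorcet winner is the candidate closest to the median voter.
The median voter (position 8) is closest to A at 8.
Check: A vs D — voters closer to A: 3 of 5.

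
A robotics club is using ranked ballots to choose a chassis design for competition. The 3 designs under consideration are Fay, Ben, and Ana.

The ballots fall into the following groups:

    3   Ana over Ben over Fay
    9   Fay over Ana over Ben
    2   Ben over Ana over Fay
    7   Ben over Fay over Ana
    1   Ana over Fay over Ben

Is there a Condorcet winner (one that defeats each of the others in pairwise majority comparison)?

No

Head-to-head results (22 voters total):
Fay vs Ben: Ben wins 12–10.
Fay vs Ana: Fay wins 16–6.
Ben vs Ana: Ana wins 13–9.
No candidate beats all others: Fay beats Ana beats Ben beats Fay, a majority cycle.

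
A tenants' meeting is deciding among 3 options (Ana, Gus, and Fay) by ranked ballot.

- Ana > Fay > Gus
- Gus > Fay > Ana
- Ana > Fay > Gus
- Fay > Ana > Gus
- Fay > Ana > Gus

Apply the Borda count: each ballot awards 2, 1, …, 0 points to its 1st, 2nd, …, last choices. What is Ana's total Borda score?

Borda scores:
  Ana: 2 + 0 + 2 + 1 + 1 = 6
  Gus: 0 + 2 + 0 + 0 + 0 = 2
  Fay: 1 + 1 + 1 + 2 + 2 = 7

6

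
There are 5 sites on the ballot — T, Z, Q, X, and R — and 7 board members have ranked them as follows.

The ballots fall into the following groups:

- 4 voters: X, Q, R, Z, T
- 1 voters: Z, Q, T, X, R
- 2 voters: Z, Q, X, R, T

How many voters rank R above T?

Ballots ranking R above T: 4+2 = 6.
Ballots ranking T above R: 1.
So 6 of 7 voters prefer R to T.

6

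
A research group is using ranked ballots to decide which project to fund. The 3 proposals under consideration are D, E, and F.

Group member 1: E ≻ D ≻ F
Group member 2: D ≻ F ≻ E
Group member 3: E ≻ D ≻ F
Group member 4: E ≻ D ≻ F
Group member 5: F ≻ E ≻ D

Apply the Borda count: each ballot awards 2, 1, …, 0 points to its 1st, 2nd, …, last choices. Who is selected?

Borda scores:
  D: 1 + 2 + 1 + 1 + 0 = 5
  E: 2 + 0 + 2 + 2 + 1 = 7
  F: 0 + 1 + 0 + 0 + 2 = 3
E has the highest total.

E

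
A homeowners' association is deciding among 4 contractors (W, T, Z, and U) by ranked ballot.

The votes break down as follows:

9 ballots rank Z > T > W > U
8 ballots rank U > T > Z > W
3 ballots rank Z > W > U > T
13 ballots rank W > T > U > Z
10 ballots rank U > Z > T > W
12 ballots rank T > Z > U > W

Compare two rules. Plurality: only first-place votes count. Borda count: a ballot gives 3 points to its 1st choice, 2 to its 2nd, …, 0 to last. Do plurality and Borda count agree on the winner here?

Plurality first-place counts: W 13, T 12, Z 12, U 18 → U.
Borda totals: W 54, T 106, Z 88, U 82 → T.
The two rules disagree: plurality picks U, Borda picks T.

No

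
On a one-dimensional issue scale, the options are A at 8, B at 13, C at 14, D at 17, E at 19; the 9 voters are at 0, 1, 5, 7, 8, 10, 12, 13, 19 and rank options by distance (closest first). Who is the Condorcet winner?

With single-peaked preferences on a line, the Condorcet winner is the candidate closest to the median voter.
The median voter (position 8) is closest to A at 8.
Check: A vs D — voters closer to A: 7 of 9.

A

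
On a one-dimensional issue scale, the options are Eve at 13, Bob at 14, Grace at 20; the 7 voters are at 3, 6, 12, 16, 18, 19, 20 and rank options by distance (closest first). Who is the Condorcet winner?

Bob

With single-peaked preferences on a line, the Condorcet winner is the candidate closest to the median voter.
The median voter (position 16) is closest to Bob at 14.
Check: Bob vs Eve — voters closer to Bob: 4 of 7.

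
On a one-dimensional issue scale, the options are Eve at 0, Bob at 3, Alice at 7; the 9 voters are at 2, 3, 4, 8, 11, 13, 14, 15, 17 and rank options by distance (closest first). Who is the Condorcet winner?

Alice

With single-peaked preferences on a line, the Condorcet winner is the candidate closest to the median voter.
The median voter (position 11) is closest to Alice at 7.
Check: Alice vs Eve — voters closer to Alice: 7 of 9.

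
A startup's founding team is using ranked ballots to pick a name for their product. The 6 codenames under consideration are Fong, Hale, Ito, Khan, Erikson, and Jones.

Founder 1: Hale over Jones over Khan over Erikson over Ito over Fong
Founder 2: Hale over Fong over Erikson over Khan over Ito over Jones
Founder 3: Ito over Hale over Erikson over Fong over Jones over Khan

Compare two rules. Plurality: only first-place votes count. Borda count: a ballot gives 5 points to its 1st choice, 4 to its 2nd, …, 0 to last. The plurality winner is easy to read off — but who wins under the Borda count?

Plurality first-place counts: Fong 0, Hale 2, Ito 1, Khan 0, Erikson 0, Jones 0 → Hale.
Borda totals: Fong 6, Hale 14, Ito 7, Khan 5, Erikson 8, Jones 5 → Hale.

Hale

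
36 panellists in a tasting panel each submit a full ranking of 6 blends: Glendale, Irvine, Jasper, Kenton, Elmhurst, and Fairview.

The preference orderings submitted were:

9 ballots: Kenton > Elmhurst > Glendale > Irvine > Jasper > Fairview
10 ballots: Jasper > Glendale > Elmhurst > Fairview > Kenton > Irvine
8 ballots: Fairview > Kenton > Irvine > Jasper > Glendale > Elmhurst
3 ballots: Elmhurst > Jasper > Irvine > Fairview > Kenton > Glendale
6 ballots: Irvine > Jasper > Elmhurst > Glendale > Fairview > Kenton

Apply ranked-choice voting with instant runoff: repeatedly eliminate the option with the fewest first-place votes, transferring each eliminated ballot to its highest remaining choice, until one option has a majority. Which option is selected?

Jasper

Round 1: Jasper 10, Kenton 9, Fairview 8, Irvine 6, Elmhurst 3, Glendale 0. Glendale has the fewest and is eliminated.
Round 2: Jasper 10, Kenton 9, Fairview 8, Irvine 6, Elmhurst 3. Elmhurst has the fewest and is eliminated.
Round 3: Jasper 13, Kenton 9, Fairview 8, Irvine 6. Irvine has the fewest and is eliminated.
Round 4: Jasper 19, Kenton 9, Fairview 8. Jasper has a majority.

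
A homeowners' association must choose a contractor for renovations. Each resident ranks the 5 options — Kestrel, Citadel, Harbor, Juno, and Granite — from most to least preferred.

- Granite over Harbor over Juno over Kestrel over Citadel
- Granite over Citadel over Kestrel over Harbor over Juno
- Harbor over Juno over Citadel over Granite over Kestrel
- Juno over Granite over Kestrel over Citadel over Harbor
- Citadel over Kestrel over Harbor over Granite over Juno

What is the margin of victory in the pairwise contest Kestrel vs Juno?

1

Ballots ranking Kestrel above Juno: 2.
Ballots ranking Juno above Kestrel: 3.
Juno wins 3–2, a margin of 1.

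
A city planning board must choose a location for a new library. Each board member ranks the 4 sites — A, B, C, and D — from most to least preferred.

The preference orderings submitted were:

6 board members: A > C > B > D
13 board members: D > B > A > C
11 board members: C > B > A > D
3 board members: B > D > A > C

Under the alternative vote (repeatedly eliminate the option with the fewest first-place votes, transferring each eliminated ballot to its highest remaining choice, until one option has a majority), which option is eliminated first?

Round 1: D 13, C 11, A 6, B 3. B has the fewest and is eliminated.
Round 2: D 16, C 11, A 6. A has the fewest and is eliminated.
Round 3: C 17, D 16. C has a majority.

B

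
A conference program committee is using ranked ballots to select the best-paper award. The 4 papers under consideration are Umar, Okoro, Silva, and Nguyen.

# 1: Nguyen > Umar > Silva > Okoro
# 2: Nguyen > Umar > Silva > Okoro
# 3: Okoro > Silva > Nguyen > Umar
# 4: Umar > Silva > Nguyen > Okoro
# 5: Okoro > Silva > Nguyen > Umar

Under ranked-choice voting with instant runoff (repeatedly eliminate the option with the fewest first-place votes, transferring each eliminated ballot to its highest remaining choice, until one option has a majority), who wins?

Round 1: Okoro 2, Nguyen 2, Umar 1, Silva 0. Silva has the fewest and is eliminated.
Round 2: Okoro 2, Nguyen 2, Umar 1. Umar has the fewest and is eliminated.
Round 3: Nguyen 3, Okoro 2. Nguyen has a majority.

Nguyen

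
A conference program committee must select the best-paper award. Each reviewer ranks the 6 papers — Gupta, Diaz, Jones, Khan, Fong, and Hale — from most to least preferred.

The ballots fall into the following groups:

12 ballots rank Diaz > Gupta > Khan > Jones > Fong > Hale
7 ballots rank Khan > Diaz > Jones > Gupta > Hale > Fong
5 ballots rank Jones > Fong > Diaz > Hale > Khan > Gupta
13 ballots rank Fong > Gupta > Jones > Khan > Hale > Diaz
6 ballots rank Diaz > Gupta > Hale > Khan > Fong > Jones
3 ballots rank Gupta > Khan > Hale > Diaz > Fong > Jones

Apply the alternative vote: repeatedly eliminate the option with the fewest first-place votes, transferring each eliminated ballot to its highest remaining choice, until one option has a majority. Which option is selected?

Round 1: Diaz 18, Fong 13, Khan 7, Jones 5, Gupta 3, Hale 0. Hale has the fewest and is eliminated.
Round 2: Diaz 18, Fong 13, Khan 7, Jones 5, Gupta 3. Gupta has the fewest and is eliminated.
Round 3: Diaz 18, Fong 13, Khan 10, Jones 5. Jones has the fewest and is eliminated.
Round 4: Diaz 18, Fong 18, Khan 10. Khan has the fewest and is eliminated.
Round 5: Diaz 28, Fong 18. Diaz has a majority.

Diaz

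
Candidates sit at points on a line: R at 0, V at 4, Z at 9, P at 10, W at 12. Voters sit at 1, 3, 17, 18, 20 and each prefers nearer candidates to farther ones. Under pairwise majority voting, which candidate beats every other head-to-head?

W

With single-peaked preferences on a line, the Condorcet winner is the candidate closest to the median voter.
The median voter (position 17) is closest to W at 12.
Check: W vs R — voters closer to W: 3 of 5.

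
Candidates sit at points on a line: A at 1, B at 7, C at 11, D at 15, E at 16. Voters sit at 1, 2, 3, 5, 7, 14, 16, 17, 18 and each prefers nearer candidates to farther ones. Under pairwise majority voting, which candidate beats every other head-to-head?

With single-peaked preferences on a line, the Condorcet winner is the candidate closest to the median voter.
The median voter (position 7) is closest to B at 7.
Check: B vs A — voters closer to B: 6 of 9.

B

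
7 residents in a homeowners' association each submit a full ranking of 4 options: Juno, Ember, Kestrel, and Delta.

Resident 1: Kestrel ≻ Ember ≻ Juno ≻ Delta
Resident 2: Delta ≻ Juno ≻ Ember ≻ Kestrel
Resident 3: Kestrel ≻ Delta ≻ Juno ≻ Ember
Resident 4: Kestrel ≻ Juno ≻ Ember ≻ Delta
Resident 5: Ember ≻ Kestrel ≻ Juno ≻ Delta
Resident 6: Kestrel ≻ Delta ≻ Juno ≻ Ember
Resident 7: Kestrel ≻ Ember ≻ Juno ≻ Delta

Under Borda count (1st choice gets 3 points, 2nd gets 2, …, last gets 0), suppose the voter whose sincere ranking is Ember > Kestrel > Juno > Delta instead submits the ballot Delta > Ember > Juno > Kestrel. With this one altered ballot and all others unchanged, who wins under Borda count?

Borda totals with the altered ballot: Juno 9, Ember 8, Kestrel 15, Delta 10.
The winner is unchanged: still Kestrel.

Kestrel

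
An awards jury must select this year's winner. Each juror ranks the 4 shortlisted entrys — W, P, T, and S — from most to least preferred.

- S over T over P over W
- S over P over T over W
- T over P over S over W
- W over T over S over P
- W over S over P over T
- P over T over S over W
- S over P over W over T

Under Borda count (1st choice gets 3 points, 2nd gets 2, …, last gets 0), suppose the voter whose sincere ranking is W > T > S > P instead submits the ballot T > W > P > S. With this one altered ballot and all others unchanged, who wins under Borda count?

S

Borda totals with the altered ballot: W 6, P 12, T 11, S 13.
The winner is unchanged: still S.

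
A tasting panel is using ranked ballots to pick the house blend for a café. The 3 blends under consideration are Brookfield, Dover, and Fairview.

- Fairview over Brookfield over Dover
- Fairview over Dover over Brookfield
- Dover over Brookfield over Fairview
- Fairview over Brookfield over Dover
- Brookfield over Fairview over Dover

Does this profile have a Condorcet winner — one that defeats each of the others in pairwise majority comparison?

Yes

Head-to-head results (5 voters total):
Brookfield vs Dover: Brookfield wins 3–2.
Brookfield vs Fairview: Fairview wins 3–2.
Dover vs Fairview: Fairview wins 4–1.
Fairview beats each rival — Brookfield (3–2), Dover (4–1) — so Fairview is the Condorcet winner.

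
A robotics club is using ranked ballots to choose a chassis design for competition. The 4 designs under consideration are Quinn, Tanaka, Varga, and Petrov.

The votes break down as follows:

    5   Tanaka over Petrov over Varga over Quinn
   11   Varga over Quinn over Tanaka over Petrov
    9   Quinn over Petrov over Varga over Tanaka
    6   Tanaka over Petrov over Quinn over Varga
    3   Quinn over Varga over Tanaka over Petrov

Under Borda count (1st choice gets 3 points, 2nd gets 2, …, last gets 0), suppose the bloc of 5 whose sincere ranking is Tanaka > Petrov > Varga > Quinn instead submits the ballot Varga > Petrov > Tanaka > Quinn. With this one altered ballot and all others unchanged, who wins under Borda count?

Borda totals with the altered ballot: Quinn 64, Tanaka 37, Varga 63, Petrov 40.
The winner is unchanged: still Quinn.

Quinn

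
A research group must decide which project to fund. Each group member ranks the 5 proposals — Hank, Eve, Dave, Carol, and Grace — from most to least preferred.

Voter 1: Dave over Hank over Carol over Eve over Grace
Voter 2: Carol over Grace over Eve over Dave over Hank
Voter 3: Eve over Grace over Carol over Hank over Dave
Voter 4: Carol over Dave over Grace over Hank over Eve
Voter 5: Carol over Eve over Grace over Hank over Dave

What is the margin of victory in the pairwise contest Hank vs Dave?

1

Ballots ranking Hank above Dave: 2.
Ballots ranking Dave above Hank: 3.
Dave wins 3–2, a margin of 1.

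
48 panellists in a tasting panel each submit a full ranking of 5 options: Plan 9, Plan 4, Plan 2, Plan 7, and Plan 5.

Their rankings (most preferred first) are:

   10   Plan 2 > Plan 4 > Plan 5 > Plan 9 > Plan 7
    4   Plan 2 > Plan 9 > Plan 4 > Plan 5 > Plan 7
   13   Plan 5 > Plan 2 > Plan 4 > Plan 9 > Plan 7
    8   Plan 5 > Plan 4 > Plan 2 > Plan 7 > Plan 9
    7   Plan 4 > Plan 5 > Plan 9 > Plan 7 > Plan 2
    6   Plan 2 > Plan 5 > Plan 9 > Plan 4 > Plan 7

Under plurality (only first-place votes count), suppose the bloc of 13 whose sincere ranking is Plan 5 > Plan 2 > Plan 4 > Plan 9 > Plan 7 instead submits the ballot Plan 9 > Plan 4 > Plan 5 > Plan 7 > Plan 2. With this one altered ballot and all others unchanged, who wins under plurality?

Plan 2

First-place totals with the altered ballot: Plan 9 13, Plan 4 7, Plan 2 20, Plan 7 0, Plan 5 8.
The switch changes the winner from Plan 5 to Plan 2.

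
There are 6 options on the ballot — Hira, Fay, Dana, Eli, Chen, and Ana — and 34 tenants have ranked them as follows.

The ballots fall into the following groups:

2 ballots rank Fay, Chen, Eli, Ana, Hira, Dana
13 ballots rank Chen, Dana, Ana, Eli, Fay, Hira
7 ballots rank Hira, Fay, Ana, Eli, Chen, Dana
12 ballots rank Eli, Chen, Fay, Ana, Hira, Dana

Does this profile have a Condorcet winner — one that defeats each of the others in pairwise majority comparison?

No

Head-to-head results (34 voters total):
Hira vs Fay: Fay wins 27–7.
Hira vs Dana: Hira wins 21–13.
Hira vs Eli: Eli wins 27–7.
Hira vs Chen: Chen wins 27–7.
Hira vs Ana: Ana wins 27–7.
Fay vs Dana: Fay wins 21–13.
Fay vs Eli: Eli wins 25–9.
Fay vs Chen: Chen wins 25–9.
Fay vs Ana: Fay wins 21–13.
Dana vs Eli: Eli wins 21–13.
Dana vs Chen: Chen wins 34–0.
Dana vs Ana: Ana wins 21–13.
Eli vs Chen: Eli wins 19–15.
Eli vs Ana: Ana wins 20–14.
Chen vs Ana: Chen wins 27–7.
No candidate beats all others: Fay beats Ana beats Eli beats Fay, a majority cycle.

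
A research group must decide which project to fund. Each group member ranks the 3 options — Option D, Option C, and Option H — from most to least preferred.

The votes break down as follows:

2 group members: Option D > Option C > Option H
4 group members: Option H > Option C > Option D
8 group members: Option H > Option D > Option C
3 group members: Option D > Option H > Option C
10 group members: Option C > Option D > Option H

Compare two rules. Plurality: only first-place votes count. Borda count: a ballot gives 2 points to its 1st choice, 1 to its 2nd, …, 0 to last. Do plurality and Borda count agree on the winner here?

Plurality first-place counts: Option D 5, Option C 10, Option H 12 → Option H.
Borda totals: Option D 28, Option C 26, Option H 27 → Option D.
The two rules disagree: plurality picks Option H, Borda picks Option D.

No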